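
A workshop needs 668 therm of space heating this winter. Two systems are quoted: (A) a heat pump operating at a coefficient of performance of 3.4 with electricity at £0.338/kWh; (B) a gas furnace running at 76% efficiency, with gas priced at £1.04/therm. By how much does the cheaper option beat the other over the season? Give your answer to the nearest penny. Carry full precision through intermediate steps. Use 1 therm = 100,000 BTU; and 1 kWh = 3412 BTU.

Heat load = 668 therm × 100,000 = 66,800,000 BTU
Gas: input = 66,800,000 / 0.760 = 87,894,737 BTU = 878.9 therm → 878.9 × £1.04 = £914.11
Heat pump: 66,800,000 BTU / 3412 = 19,580 kWh heat; / 3.4 = 5,758 kWh in → × £0.338 = £1,946.28
Difference = |£914.11 − £1,946.28| = £1,032.17

£1032.17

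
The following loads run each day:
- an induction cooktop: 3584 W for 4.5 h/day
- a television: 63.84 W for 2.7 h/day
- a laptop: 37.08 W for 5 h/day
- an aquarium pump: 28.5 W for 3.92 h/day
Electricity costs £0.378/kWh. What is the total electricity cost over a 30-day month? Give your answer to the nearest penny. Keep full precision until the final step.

£188.22

induction cooktop: 3584 W × 4.5 h × 30 d = 483,840 Wh = 483.8 kWh
television: 63.84 W × 2.7 h × 30 d = 5,171 Wh = 5.171 kWh
laptop: 37.08 W × 5 h × 30 d = 5,562 Wh = 5.562 kWh
aquarium pump: 28.5 W × 3.92 h × 30 d = 3,352 Wh = 3.352 kWh
Total energy = 483.8 + 5.171 + 5.562 + 3.352 = 497.9 kWh
Cost = 497.9 kWh × £0.378 = £188.22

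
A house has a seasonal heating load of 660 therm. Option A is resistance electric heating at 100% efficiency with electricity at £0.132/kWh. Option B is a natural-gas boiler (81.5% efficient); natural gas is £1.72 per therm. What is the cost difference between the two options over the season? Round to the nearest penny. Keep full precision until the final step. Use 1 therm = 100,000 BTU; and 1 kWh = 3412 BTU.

Heat load = 660 therm × 100,000 = 66,000,000 BTU
Gas: input = 66,000,000 / 0.815 = 80,981,595 BTU = 809.8 therm → 809.8 × £1.72 = £1,392.88
Electric: 66,000,000 BTU / 3412 = 19,340 kWh → × £0.132 = £2,553.34
Difference = |£1,392.88 − £2,553.34| = £1,160.46

£1160.46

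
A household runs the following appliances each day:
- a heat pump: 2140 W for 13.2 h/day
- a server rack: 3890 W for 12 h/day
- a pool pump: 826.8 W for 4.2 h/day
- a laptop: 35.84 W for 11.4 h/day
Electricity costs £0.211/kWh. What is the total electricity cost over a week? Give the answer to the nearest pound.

heat pump: 2140 W × 13.2 h × 7 d = 197,736 Wh = 197.7 kWh
server rack: 3890 W × 12 h × 7 d = 326,760 Wh = 326.8 kWh
pool pump: 826.8 W × 4.2 h × 7 d = 24,308 Wh = 24.31 kWh
laptop: 35.84 W × 11.4 h × 7 d = 2,860 Wh = 2.86 kWh
Total energy = 197.7 + 326.8 + 24.31 + 2.86 = 551.7 kWh
Cost = 551.7 kWh × £0.211 = £116.40 ≈ £116

£116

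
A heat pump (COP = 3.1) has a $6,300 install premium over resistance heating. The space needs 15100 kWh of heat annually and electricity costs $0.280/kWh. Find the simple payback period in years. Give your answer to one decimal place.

2.2 years

Resistance: 15100 kWh × $0.280 = $4,228.00/yr
Heat pump: 15100 / 3.1 = 4871 kWh in → × $0.280 = $1,363.87/yr
Annual savings = $2,864.13
Payback = $6,300 / $2,864.13 = 2.2 years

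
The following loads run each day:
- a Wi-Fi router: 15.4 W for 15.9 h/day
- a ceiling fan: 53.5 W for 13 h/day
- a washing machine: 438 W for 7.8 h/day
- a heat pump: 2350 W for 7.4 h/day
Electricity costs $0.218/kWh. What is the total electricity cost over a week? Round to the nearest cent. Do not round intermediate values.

Wi-Fi router: 15.4 W × 15.9 h × 7 d = 1,714 Wh = 1.714 kWh
ceiling fan: 53.5 W × 13 h × 7 d = 4,868 Wh = 4.869 kWh
washing machine: 438 W × 7.8 h × 7 d = 23,915 Wh = 23.91 kWh
heat pump: 2350 W × 7.4 h × 7 d = 121,730 Wh = 121.7 kWh
Total energy = 1.714 + 4.869 + 23.91 + 121.7 = 152.2 kWh
Cost = 152.2 kWh × $0.218 = $33.19

$33.19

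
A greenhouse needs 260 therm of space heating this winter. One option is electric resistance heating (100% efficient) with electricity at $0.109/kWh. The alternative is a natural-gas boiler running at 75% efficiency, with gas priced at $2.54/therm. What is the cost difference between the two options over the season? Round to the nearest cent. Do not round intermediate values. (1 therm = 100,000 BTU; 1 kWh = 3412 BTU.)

Heat load = 260 therm × 100,000 = 26,000,000 BTU
Gas: input = 26,000,000 / 0.75 = 34,666,667 BTU = 346.7 therm → 346.7 × $2.54 = $880.53
Electric: 26,000,000 BTU / 3412 = 7,620 kWh → × $0.109 = $830.60
Difference = |$880.53 − $830.60| = $49.94

$49.94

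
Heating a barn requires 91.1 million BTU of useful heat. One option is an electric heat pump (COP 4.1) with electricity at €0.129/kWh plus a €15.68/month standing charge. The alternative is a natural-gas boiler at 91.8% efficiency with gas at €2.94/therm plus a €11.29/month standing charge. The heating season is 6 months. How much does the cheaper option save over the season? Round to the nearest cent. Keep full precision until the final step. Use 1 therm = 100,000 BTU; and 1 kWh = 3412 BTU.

€2051.17

Heat load = 91.1 × 10⁶ BTU = 91,100,000 BTU
Gas: input = 91,100,000 / 0.918 = 99,237,473 BTU = 992.4 therm → 992.4 × €2.94 = €2,917.58; + 6 × €11.29 standing = €2,985.32
Heat pump: 91,100,000 BTU / 3412 = 26,700 kWh heat; / 4.1 = 6,512 kWh in → × €0.129 = €840.07; + 6 × €15.68 standing = €934.15
Difference = |€2,985.32 − €934.15| = €2,051.17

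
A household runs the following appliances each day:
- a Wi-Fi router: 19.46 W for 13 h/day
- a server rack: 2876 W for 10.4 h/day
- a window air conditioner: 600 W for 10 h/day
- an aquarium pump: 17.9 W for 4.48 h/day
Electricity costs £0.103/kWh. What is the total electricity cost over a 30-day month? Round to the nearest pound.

£112

Wi-Fi router: 19.46 W × 13 h × 30 d = 7,589 Wh = 7.589 kWh
server rack: 2876 W × 10.4 h × 30 d = 897,312 Wh = 897.3 kWh
window air conditioner: 600 W × 10 h × 30 d = 180,000 Wh = 180 kWh
aquarium pump: 17.9 W × 4.48 h × 30 d = 2,406 Wh = 2.406 kWh
Total energy = 7.589 + 897.3 + 180 + 2.406 = 1,087 kWh
Cost = 1,087 kWh × £0.103 = £111.99 ≈ £112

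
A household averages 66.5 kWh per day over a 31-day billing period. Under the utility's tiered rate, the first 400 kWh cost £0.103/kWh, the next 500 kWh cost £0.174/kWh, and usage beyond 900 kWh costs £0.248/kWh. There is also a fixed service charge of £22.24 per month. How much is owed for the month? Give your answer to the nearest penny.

£438.49

Usage = 66.5 kWh/day × 31 days = 2061.5 kWh
First 400 kWh × £0.103 = £41.20
Next 500 kWh × £0.174 = £87.00
Remaining 1161.5 kWh × £0.248 = £288.05
Energy charge = £416.25; + service £22.24 = £438.49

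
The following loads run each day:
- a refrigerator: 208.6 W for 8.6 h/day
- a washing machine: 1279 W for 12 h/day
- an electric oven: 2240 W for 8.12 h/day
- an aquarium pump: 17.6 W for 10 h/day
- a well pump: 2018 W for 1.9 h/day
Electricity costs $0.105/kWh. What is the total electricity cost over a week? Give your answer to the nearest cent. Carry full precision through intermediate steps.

refrigerator: 208.6 W × 8.6 h × 7 d = 12,558 Wh = 12.56 kWh
washing machine: 1279 W × 12 h × 7 d = 107,436 Wh = 107.4 kWh
electric oven: 2240 W × 8.12 h × 7 d = 127,322 Wh = 127.3 kWh
aquarium pump: 17.6 W × 10 h × 7 d = 1,232 Wh = 1.232 kWh
well pump: 2018 W × 1.9 h × 7 d = 26,839 Wh = 26.84 kWh
Total energy = 12.56 + 107.4 + 127.3 + 1.232 + 26.84 = 275.4 kWh
Cost = 275.4 kWh × $0.105 = $28.92

$28.92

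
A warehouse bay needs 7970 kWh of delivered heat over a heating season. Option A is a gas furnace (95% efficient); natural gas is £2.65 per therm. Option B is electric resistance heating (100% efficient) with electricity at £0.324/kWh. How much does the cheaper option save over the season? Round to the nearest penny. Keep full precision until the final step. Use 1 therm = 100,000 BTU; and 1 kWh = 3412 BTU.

£1823.72

Heat load = 7970 kWh × 3412 = 27,193,640 BTU
Gas: input = 27,193,640 / 0.95 = 28,624,884 BTU = 286.2 therm → 286.2 × £2.65 = £758.56
Electric: 27,193,640 BTU / 3412 = 7,970 kWh → × £0.324 = £2,582.28
Difference = |£758.56 − £2,582.28| = £1,823.72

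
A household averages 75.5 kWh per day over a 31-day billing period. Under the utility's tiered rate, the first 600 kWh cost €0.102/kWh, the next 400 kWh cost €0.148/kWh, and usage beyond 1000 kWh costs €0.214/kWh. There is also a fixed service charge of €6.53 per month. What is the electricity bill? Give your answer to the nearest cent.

€413.80

Usage = 75.5 kWh/day × 31 days = 2340.5 kWh
First 600 kWh × €0.102 = €61.20
Next 400 kWh × €0.148 = €59.20
Remaining 1340.5 kWh × €0.214 = €286.87
Energy charge = €407.27; + service €6.53 = €413.80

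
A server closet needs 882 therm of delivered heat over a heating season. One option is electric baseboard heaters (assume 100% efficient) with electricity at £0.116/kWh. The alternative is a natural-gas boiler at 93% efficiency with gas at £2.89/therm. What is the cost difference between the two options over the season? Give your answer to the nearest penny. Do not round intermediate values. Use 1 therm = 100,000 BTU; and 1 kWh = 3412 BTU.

Heat load = 882 therm × 100,000 = 88,200,000 BTU
Gas: input = 88,200,000 / 0.93 = 94,838,710 BTU = 948.4 therm → 948.4 × £2.89 = £2,740.84
Electric: 88,200,000 BTU / 3412 = 25,850 kWh → × £0.116 = £2,998.59
Difference = |£2,740.84 − £2,998.59| = £257.75

£257.75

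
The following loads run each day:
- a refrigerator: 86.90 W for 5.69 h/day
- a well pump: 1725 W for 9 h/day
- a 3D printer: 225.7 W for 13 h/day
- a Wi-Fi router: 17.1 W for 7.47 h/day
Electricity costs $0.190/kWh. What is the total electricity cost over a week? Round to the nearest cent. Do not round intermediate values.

$25.38

refrigerator: 86.90 W × 5.69 h × 7 d = 3,461 Wh = 3.461 kWh
well pump: 1725 W × 9 h × 7 d = 108,675 Wh = 108.7 kWh
3D printer: 225.7 W × 13 h × 7 d = 20,539 Wh = 20.54 kWh
Wi-Fi router: 17.1 W × 7.47 h × 7 d = 894 Wh = 0.8942 kWh
Total energy = 3.461 + 108.7 + 20.54 + 0.8942 = 133.6 kWh
Cost = 133.6 kWh × $0.190 = $25.38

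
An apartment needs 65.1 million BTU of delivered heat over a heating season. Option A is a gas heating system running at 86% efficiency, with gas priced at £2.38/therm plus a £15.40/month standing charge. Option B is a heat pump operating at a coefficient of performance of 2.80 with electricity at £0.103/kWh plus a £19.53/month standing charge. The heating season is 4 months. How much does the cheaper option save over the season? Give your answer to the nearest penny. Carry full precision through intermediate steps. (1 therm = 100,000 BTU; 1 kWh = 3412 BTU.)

Heat load = 65.1 × 10⁶ BTU = 65,100,000 BTU
Gas: input = 65,100,000 / 0.86 = 75,697,674 BTU = 757 therm → 757 × £2.38 = £1,801.60; + 4 × £15.40 standing = £1,863.20
Heat pump: 65,100,000 BTU / 3412 = 19,080 kWh heat; / 2.80 = 6,814 kWh in → × £0.103 = £701.86; + 4 × £19.53 standing = £779.98
Difference = |£1,863.20 − £779.98| = £1,083.22

£1083.22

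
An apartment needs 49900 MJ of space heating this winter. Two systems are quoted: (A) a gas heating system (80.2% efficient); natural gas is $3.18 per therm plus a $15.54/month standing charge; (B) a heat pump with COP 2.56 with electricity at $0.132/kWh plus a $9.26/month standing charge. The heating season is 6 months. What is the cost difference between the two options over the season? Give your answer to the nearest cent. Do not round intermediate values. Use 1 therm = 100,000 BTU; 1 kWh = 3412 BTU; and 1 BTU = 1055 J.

Heat load = 49900 MJ = 49,900,000,000 J / 1055 = 47,298,578 BTU
Gas: input = 47,298,578 / 0.802 = 58,975,783 BTU = 589.8 therm → 589.8 × $3.18 = $1,875.43; + 6 × $15.54 standing = $1,968.67
Heat pump: 47,298,578 BTU / 3412 = 13,860 kWh heat; / 2.56 = 5,415 kWh in → × $0.132 = $714.78; + 6 × $9.26 standing = $770.34
Difference = |$1,968.67 − $770.34| = $1,198.33

$1198.33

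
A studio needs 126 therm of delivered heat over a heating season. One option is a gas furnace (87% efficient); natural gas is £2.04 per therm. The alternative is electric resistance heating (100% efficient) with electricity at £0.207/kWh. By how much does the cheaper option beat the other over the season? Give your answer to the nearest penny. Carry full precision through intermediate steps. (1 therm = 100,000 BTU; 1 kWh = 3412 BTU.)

£468.97

Heat load = 126 therm × 100,000 = 12,600,000 BTU
Gas: input = 12,600,000 / 0.87 = 14,482,759 BTU = 144.8 therm → 144.8 × £2.04 = £295.45
Electric: 12,600,000 BTU / 3412 = 3,693 kWh → × £0.207 = £764.42
Difference = |£295.45 − £764.42| = £468.97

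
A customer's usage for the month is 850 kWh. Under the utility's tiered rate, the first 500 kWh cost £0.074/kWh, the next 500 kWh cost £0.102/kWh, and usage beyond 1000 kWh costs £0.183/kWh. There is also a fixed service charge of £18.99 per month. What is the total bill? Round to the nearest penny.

First 500 kWh × £0.074 = £37.00
Next 350 kWh × £0.102 = £35.70
Remaining tier: 0 kWh (not reached)
Energy charge = £72.70; + service £18.99 = £91.69

£91.69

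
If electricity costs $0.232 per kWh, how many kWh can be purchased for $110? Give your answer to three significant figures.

$110 / $0.232 per kWh = 474.1 kWh

474 kWh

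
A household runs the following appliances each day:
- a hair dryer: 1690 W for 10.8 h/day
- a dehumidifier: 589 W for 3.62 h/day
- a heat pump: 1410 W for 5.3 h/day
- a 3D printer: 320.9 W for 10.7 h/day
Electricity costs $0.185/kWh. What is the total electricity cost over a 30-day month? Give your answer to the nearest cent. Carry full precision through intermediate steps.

$173.66

hair dryer: 1690 W × 10.8 h × 30 d = 547,560 Wh = 547.6 kWh
dehumidifier: 589 W × 3.62 h × 30 d = 63,965 Wh = 63.97 kWh
heat pump: 1410 W × 5.3 h × 30 d = 224,190 Wh = 224.2 kWh
3D printer: 320.9 W × 10.7 h × 30 d = 103,009 Wh = 103 kWh
Total energy = 547.6 + 63.97 + 224.2 + 103 = 938.7 kWh
Cost = 938.7 kWh × $0.185 = $173.66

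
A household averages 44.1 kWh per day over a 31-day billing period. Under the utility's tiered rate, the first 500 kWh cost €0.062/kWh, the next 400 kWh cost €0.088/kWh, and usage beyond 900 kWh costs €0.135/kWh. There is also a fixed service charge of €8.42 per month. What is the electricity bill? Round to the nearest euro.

Usage = 44.1 kWh/day × 31 days = 1367.1 kWh
First 500 kWh × €0.062 = €31.00
Next 400 kWh × €0.088 = €35.20
Remaining 467.1 kWh × €0.135 = €63.06
Energy charge = €129.26; + service €8.42 = €137.68 ≈ €138

€138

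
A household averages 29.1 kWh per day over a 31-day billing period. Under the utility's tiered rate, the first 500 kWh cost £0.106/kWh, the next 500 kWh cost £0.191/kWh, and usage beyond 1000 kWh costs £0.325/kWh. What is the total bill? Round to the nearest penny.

£129.80

Usage = 29.1 kWh/day × 31 days = 902.1 kWh
First 500 kWh × £0.106 = £53.00
Next 402.1 kWh × £0.191 = £76.80
Remaining tier: 0 kWh (not reached)
Total = £129.80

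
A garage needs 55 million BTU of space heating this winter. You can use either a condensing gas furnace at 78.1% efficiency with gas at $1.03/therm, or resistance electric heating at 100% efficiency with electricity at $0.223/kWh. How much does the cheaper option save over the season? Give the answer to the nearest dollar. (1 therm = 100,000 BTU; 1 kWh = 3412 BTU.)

Heat load = 55 × 10⁶ BTU = 55,000,000 BTU
Gas: input = 55,000,000 / 0.781 = 70,422,535 BTU = 704.2 therm → 704.2 × $1.03 = $725.35
Electric: 55,000,000 BTU / 3412 = 16,120 kWh → × $0.223 = $3,594.67
Difference = |$725.35 − $3,594.67| = $2,869.31 ≈ $2869

$2869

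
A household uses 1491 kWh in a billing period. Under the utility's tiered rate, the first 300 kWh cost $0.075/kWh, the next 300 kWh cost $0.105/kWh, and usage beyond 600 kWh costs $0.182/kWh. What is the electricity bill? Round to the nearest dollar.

First 300 kWh × $0.075 = $22.50
Next 300 kWh × $0.105 = $31.50
Remaining 891 kWh × $0.182 = $162.16
Total = $216.16 ≈ $216

$216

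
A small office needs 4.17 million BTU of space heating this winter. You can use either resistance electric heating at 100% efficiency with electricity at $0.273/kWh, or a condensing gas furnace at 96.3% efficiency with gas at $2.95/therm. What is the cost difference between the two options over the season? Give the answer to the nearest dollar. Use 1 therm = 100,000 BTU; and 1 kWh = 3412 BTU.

$206

Heat load = 4.17 × 10⁶ BTU = 4,170,000 BTU
Gas: input = 4,170,000 / 0.963 = 4,330,218 BTU = 43.3 therm → 43.3 × $2.95 = $127.74
Electric: 4,170,000 BTU / 3412 = 1,222 kWh → × $0.273 = $333.65
Difference = |$127.74 − $333.65| = $205.91 ≈ $206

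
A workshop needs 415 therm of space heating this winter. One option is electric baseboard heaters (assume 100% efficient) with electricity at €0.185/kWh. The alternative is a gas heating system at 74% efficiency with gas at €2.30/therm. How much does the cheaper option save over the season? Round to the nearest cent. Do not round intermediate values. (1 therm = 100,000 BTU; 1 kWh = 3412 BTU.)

€960.28

Heat load = 415 therm × 100,000 = 41,500,000 BTU
Gas: input = 41,500,000 / 0.74 = 56,081,081 BTU = 560.8 therm → 560.8 × €2.30 = €1,289.86
Electric: 41,500,000 BTU / 3412 = 12,160 kWh → × €0.185 = €2,250.15
Difference = |€1,289.86 − €2,250.15| = €960.28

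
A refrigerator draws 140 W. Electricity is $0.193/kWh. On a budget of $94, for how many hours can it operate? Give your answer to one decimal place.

3478.9 h

Energy budget = $94 / $0.193 per kWh = 487 kWh = 487,047 Wh
Runtime = 487,047 Wh / 140 W = 3,479 h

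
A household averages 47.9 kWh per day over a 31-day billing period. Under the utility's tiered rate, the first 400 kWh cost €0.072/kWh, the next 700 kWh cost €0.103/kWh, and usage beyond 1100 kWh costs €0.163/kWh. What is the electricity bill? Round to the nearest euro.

€164

Usage = 47.9 kWh/day × 31 days = 1484.9 kWh
First 400 kWh × €0.072 = €28.80
Next 700 kWh × €0.103 = €72.10
Remaining 384.9 kWh × €0.163 = €62.74
Total = €163.64 ≈ €164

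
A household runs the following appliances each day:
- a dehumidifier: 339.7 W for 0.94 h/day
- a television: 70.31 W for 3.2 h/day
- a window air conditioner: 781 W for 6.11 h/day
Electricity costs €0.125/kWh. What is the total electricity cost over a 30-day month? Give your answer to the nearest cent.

dehumidifier: 339.7 W × 0.94 h × 30 d = 9,580 Wh = 9.58 kWh
television: 70.31 W × 3.2 h × 30 d = 6,750 Wh = 6.75 kWh
window air conditioner: 781 W × 6.11 h × 30 d = 143,157 Wh = 143.2 kWh
Total energy = 9.58 + 6.75 + 143.2 = 159.5 kWh
Cost = 159.5 kWh × €0.125 = €19.94

€19.94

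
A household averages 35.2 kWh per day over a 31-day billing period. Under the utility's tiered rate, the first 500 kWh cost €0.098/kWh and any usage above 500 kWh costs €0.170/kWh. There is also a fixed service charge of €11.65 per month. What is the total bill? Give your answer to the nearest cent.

€161.15

Usage = 35.2 kWh/day × 31 days = 1091.2 kWh
First 500 kWh × €0.098 = €49.00
Remaining 591.2 kWh × €0.170 = €100.50
Energy charge = €149.50; + service €11.65 = €161.15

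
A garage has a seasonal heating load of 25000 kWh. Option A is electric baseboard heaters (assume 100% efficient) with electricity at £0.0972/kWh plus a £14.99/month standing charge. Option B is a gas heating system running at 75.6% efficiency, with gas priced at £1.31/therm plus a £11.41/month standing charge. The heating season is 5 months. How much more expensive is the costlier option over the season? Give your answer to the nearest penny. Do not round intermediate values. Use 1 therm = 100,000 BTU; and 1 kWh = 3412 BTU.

Heat load = 25000 kWh × 3412 = 85,300,000 BTU
Gas: input = 85,300,000 / 0.756 = 112,830,688 BTU = 1,128 therm → 1,128 × £1.31 = £1,478.08; + 5 × £11.41 standing = £1,535.13
Electric: 85,300,000 BTU / 3412 = 25,000 kWh → × £0.0972 = £2,430.00; + 5 × £14.99 standing = £2,504.95
Difference = |£1,535.13 − £2,504.95| = £969.82

£969.82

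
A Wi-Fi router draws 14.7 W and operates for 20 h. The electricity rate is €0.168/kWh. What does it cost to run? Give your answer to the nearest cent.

€0.05

Energy = 14.7 W × 20 h = 294 Wh = 0.294 kWh
Cost = 0.294 kWh × €0.168/kWh = €0.05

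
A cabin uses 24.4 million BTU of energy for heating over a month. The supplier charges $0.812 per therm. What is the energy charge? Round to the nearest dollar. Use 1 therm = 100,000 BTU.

$198

24.4 million BTU × (10 therm/million BTU) = 244 therm
Cost = 244 therm × $0.812/therm = $198.13 ≈ $198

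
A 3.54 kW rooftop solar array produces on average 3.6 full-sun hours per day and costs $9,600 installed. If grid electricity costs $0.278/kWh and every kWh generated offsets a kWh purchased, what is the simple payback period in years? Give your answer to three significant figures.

Daily generation = 3.54 kW × 3.6 h = 12.74 kWh
Annual generation = 12.74 × 365 = 4651.6 kWh
Annual savings = 4651.6 × $0.278 = $1,293.13
Payback = $9,600 / $1,293.13 = 7.42 years

7.42 years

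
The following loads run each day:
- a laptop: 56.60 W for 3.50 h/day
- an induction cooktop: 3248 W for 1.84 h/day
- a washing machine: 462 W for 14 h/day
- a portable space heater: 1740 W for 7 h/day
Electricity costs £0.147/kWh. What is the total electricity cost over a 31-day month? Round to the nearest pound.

laptop: 56.60 W × 3.50 h × 31 d = 6,141 Wh = 6.141 kWh
induction cooktop: 3248 W × 1.84 h × 31 d = 185,266 Wh = 185.3 kWh
washing machine: 462 W × 14 h × 31 d = 200,508 Wh = 200.5 kWh
portable space heater: 1740 W × 7 h × 31 d = 377,580 Wh = 377.6 kWh
Total energy = 6.141 + 185.3 + 200.5 + 377.6 = 769.5 kWh
Cost = 769.5 kWh × £0.147 = £113.12 ≈ £113

£113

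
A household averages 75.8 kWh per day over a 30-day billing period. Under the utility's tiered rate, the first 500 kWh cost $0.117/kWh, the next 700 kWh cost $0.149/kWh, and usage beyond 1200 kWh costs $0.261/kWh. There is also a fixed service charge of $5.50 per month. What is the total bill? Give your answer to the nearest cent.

$448.61

Usage = 75.8 kWh/day × 30 days = 2274 kWh
First 500 kWh × $0.117 = $58.50
Next 700 kWh × $0.149 = $104.30
Remaining 1074 kWh × $0.261 = $280.31
Energy charge = $443.11; + service $5.50 = $448.61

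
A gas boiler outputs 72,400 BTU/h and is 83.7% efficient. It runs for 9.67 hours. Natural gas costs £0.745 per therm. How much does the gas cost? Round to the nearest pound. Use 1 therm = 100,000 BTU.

£6

Heat delivered = 72,400 BTU/h × 9.67 h = 700,108 BTU
Gas input = 700,108 / 0.837 = 836,449 BTU
= 836,449 / 100,000 = 8.364 therm
Cost = 8.364 × £0.745/therm = £6.23 ≈ £6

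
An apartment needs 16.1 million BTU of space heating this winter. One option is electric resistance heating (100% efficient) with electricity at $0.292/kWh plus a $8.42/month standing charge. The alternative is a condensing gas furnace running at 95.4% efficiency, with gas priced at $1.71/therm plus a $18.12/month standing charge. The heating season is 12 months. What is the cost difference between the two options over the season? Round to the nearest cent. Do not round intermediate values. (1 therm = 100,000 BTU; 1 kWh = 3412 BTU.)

Heat load = 16.1 × 10⁶ BTU = 16,100,000 BTU
Gas: input = 16,100,000 / 0.954 = 16,876,310 BTU = 168.8 therm → 168.8 × $1.71 = $288.58; + 12 × $18.12 standing = $506.02
Electric: 16,100,000 BTU / 3412 = 4,719 kWh → × $0.292 = $1,377.84; + 12 × $8.42 standing = $1,478.88
Difference = |$506.02 − $1,478.88| = $972.86

$972.86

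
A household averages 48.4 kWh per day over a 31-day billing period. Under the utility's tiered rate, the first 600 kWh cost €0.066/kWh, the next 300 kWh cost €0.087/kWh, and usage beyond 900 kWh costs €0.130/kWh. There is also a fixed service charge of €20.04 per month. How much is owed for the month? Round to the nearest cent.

€163.79

Usage = 48.4 kWh/day × 31 days = 1500.4 kWh
First 600 kWh × €0.066 = €39.60
Next 300 kWh × €0.087 = €26.10
Remaining 600.4 kWh × €0.130 = €78.05
Energy charge = €143.75; + service €20.04 = €163.79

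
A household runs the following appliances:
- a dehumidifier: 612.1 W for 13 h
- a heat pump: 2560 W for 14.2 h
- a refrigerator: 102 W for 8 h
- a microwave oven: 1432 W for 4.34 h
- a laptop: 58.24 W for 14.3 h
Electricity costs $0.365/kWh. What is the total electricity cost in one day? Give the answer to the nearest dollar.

dehumidifier: 612.1 W × 13 h = 7,957 Wh = 7.957 kWh
heat pump: 2560 W × 14.2 h = 36,352 Wh = 36.35 kWh
refrigerator: 102 W × 8 h = 816 Wh = 0.816 kWh
microwave oven: 1432 W × 4.34 h = 6,215 Wh = 6.215 kWh
laptop: 58.24 W × 14.3 h = 833 Wh = 0.8328 kWh
Total energy = 7.957 + 36.35 + 0.816 + 6.215 + 0.8328 = 52.17 kWh
Cost = 52.17 kWh × $0.365 = $19.04 ≈ $19

$19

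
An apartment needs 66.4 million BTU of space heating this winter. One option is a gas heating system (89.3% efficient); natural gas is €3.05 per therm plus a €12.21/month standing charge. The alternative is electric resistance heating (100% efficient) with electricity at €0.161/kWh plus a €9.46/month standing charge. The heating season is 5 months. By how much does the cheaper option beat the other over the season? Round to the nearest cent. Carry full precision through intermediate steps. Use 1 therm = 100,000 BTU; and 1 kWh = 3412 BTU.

€851.57

Heat load = 66.4 × 10⁶ BTU = 66,400,000 BTU
Gas: input = 66,400,000 / 0.893 = 74,356,103 BTU = 743.6 therm → 743.6 × €3.05 = €2,267.86; + 5 × €12.21 standing = €2,328.91
Electric: 66,400,000 BTU / 3412 = 19,460 kWh → × €0.161 = €3,133.18; + 5 × €9.46 standing = €3,180.48
Difference = |€2,328.91 − €3,180.48| = €851.57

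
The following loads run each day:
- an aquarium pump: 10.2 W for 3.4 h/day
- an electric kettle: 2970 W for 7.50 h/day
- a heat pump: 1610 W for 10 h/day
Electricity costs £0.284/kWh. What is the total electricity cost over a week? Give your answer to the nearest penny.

£76.36

aquarium pump: 10.2 W × 3.4 h × 7 d = 243 Wh = 0.2428 kWh
electric kettle: 2970 W × 7.50 h × 7 d = 155,925 Wh = 155.9 kWh
heat pump: 1610 W × 10 h × 7 d = 112,700 Wh = 112.7 kWh
Total energy = 0.2428 + 155.9 + 112.7 = 268.9 kWh
Cost = 268.9 kWh × £0.284 = £76.36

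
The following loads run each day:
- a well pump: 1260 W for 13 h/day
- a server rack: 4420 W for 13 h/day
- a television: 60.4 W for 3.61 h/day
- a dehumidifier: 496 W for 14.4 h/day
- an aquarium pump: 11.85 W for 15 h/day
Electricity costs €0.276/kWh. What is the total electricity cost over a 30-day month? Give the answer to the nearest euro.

well pump: 1260 W × 13 h × 30 d = 491,400 Wh = 491.4 kWh
server rack: 4420 W × 13 h × 30 d = 1,723,800 Wh = 1,724 kWh
television: 60.4 W × 3.61 h × 30 d = 6,541 Wh = 6.541 kWh
dehumidifier: 496 W × 14.4 h × 30 d = 214,272 Wh = 214.3 kWh
aquarium pump: 11.85 W × 15 h × 30 d = 5,332 Wh = 5.332 kWh
Total energy = 491.4 + 1,724 + 6.541 + 214.3 + 5.332 = 2,441 kWh
Cost = 2,441 kWh × €0.276 = €673.81 ≈ €674

€674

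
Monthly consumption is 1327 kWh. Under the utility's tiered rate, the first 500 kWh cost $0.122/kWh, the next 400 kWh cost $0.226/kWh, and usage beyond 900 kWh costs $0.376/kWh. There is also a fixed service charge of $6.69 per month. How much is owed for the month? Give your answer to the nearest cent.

First 500 kWh × $0.122 = $61.00
Next 400 kWh × $0.226 = $90.40
Remaining 427 kWh × $0.376 = $160.55
Energy charge = $311.95; + service $6.69 = $318.64

$318.64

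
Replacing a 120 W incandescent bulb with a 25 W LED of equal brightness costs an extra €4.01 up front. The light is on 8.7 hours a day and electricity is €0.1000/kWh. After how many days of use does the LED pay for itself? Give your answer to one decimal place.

Power saved = 120 − 25 = 95 W
Daily energy saved = 95 W × 8.7 h = 826.5 Wh = 0.8265 kWh
Daily savings = 0.8265 × €0.1000 = €0.0827
Payback = €4.01 / €0.0827 per day = 48.52 days

48.5 days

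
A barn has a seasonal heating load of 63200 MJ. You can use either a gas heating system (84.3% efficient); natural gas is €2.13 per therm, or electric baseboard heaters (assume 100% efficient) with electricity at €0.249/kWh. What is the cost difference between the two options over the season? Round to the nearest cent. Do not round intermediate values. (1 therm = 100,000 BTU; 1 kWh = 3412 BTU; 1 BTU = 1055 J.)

Heat load = 63200 MJ = 63,200,000,000 J / 1055 = 59,905,213 BTU
Gas: input = 59,905,213 / 0.843 = 71,061,937 BTU = 710.6 therm → 710.6 × €2.13 = €1,513.62
Electric: 59,905,213 BTU / 3412 = 17,560 kWh → × €0.249 = €4,371.75
Difference = |€1,513.62 − €4,371.75| = €2,858.13

€2858.13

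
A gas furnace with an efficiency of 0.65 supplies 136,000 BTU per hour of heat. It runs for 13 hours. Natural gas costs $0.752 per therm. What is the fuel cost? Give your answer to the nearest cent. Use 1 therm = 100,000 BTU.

$20.45

Heat delivered = 136,000 BTU/h × 13 h = 1,768,000 BTU
Gas input = 1,768,000 / 0.65 = 2,720,000 BTU
= 2,720,000 / 100,000 = 27.2 therm
Cost = 27.2 × $0.752/therm = $20.45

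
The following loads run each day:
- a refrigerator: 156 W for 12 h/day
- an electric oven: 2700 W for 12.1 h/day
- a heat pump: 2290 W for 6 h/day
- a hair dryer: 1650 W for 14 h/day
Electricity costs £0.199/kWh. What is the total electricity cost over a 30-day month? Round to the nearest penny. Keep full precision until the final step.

£426.15

refrigerator: 156 W × 12 h × 30 d = 56,160 Wh = 56.16 kWh
electric oven: 2700 W × 12.1 h × 30 d = 980,100 Wh = 980.1 kWh
heat pump: 2290 W × 6 h × 30 d = 412,200 Wh = 412.2 kWh
hair dryer: 1650 W × 14 h × 30 d = 693,000 Wh = 693 kWh
Total energy = 56.16 + 980.1 + 412.2 + 693 = 2,141 kWh
Cost = 2,141 kWh × £0.199 = £426.15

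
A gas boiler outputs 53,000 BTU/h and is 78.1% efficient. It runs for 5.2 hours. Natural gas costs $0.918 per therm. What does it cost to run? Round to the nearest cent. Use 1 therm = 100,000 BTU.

Heat delivered = 53,000 BTU/h × 5.2 h = 275,600 BTU
Gas input = 275,600 / 0.781 = 352,881 BTU
= 352,881 / 100,000 = 3.529 therm
Cost = 3.529 × $0.918/therm = $3.24

$3.24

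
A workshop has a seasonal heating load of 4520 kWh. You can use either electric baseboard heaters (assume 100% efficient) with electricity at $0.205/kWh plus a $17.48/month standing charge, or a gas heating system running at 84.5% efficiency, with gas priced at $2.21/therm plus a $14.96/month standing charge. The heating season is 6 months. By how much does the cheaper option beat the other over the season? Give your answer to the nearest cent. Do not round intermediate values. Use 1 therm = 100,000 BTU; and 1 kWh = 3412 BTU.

Heat load = 4520 kWh × 3412 = 15,422,240 BTU
Gas: input = 15,422,240 / 0.845 = 18,251,172 BTU = 182.5 therm → 182.5 × $2.21 = $403.35; + 6 × $14.96 standing = $493.11
Electric: 15,422,240 BTU / 3412 = 4,520 kWh → × $0.205 = $926.60; + 6 × $17.48 standing = $1,031.48
Difference = |$493.11 − $1,031.48| = $538.37

$538.37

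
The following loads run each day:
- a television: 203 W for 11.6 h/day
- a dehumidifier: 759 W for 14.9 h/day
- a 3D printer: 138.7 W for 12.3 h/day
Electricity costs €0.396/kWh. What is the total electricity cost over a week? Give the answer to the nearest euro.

television: 203 W × 11.6 h × 7 d = 16,484 Wh = 16.48 kWh
dehumidifier: 759 W × 14.9 h × 7 d = 79,164 Wh = 79.16 kWh
3D printer: 138.7 W × 12.3 h × 7 d = 11,942 Wh = 11.94 kWh
Total energy = 16.48 + 79.16 + 11.94 = 107.6 kWh
Cost = 107.6 kWh × €0.396 = €42.61 ≈ €43

€43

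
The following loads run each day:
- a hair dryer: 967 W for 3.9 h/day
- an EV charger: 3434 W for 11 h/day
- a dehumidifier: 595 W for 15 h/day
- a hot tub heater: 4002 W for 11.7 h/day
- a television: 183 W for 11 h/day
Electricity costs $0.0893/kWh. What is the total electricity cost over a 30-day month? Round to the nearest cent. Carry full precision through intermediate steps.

$266.04

hair dryer: 967 W × 3.9 h × 30 d = 113,139 Wh = 113.1 kWh
EV charger: 3434 W × 11 h × 30 d = 1,133,220 Wh = 1,133 kWh
dehumidifier: 595 W × 15 h × 30 d = 267,750 Wh = 267.8 kWh
hot tub heater: 4002 W × 11.7 h × 30 d = 1,404,702 Wh = 1,405 kWh
television: 183 W × 11 h × 30 d = 60,390 Wh = 60.39 kWh
Total energy = 113.1 + 1,133 + 267.8 + 1,405 + 60.39 = 2,979 kWh
Cost = 2,979 kWh × $0.0893 = $266.04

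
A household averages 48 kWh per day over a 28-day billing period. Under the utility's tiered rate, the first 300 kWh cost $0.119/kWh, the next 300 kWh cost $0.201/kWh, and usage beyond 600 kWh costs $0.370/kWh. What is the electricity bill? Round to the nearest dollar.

$371

Usage = 48 kWh/day × 28 days = 1344 kWh
First 300 kWh × $0.119 = $35.70
Next 300 kWh × $0.201 = $60.30
Remaining 744 kWh × $0.370 = $275.28
Total = $371.28 ≈ $371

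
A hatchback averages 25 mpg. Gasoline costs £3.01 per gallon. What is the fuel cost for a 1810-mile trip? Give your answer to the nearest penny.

£217.92

Fuel = 1810 mi / 25 mpg = 72.4 gal
Cost = 72.4 gal × £3.01/gal = £217.92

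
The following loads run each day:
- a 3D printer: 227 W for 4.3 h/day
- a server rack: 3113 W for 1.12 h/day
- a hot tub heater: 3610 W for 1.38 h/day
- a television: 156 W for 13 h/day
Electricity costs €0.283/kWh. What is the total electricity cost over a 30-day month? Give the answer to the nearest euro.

3D printer: 227 W × 4.3 h × 30 d = 29,283 Wh = 29.28 kWh
server rack: 3113 W × 1.12 h × 30 d = 104,597 Wh = 104.6 kWh
hot tub heater: 3610 W × 1.38 h × 30 d = 149,454 Wh = 149.5 kWh
television: 156 W × 13 h × 30 d = 60,840 Wh = 60.84 kWh
Total energy = 29.28 + 104.6 + 149.5 + 60.84 = 344.2 kWh
Cost = 344.2 kWh × €0.283 = €97.40 ≈ €97

€97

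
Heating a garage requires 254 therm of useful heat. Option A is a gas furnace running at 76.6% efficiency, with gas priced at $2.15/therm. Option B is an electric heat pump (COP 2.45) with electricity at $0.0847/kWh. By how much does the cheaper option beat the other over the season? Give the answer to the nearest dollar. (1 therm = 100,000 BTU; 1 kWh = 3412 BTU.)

$456

Heat load = 254 therm × 100,000 = 25,400,000 BTU
Gas: input = 25,400,000 / 0.766 = 33,159,269 BTU = 331.6 therm → 331.6 × $2.15 = $712.92
Heat pump: 25,400,000 BTU / 3412 = 7,444 kWh heat; / 2.45 = 3,038 kWh in → × $0.0847 = $257.36
Difference = |$712.92 − $257.36| = $455.56 ≈ $456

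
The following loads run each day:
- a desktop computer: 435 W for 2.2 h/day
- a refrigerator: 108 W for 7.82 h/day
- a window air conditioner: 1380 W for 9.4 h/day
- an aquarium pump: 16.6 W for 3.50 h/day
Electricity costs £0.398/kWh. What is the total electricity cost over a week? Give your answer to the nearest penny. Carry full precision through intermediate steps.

£41.32

desktop computer: 435 W × 2.2 h × 7 d = 6,699 Wh = 6.699 kWh
refrigerator: 108 W × 7.82 h × 7 d = 5,912 Wh = 5.912 kWh
window air conditioner: 1380 W × 9.4 h × 7 d = 90,804 Wh = 90.8 kWh
aquarium pump: 16.6 W × 3.50 h × 7 d = 407 Wh = 0.4067 kWh
Total energy = 6.699 + 5.912 + 90.8 + 0.4067 = 103.8 kWh
Cost = 103.8 kWh × £0.398 = £41.32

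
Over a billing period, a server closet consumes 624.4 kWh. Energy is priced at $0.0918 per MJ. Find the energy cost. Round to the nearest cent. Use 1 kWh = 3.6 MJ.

624.4 kWh × (3.6 MJ/kWh) = 2,248 MJ
Cost = 2,248 MJ × $0.0918/MJ = $206.35

$206.35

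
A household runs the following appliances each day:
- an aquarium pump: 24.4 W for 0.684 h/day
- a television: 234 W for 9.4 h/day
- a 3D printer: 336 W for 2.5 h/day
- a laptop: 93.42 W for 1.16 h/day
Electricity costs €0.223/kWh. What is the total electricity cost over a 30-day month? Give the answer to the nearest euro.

€21

aquarium pump: 24.4 W × 0.684 h × 30 d = 501 Wh = 0.5007 kWh
television: 234 W × 9.4 h × 30 d = 65,988 Wh = 65.99 kWh
3D printer: 336 W × 2.5 h × 30 d = 25,200 Wh = 25.2 kWh
laptop: 93.42 W × 1.16 h × 30 d = 3,251 Wh = 3.251 kWh
Total energy = 0.5007 + 65.99 + 25.2 + 3.251 = 94.94 kWh
Cost = 94.94 kWh × €0.223 = €21.17 ≈ €21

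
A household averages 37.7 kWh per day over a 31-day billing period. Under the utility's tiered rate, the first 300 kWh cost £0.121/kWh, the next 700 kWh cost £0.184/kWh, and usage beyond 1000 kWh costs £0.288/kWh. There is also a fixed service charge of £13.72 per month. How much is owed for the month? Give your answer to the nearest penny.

Usage = 37.7 kWh/day × 31 days = 1168.7 kWh
First 300 kWh × £0.121 = £36.30
Next 700 kWh × £0.184 = £128.80
Remaining 168.7 kWh × £0.288 = £48.59
Energy charge = £213.69; + service £13.72 = £227.41

£227.41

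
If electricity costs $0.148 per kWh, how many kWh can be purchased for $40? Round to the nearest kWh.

270 kWh

$40 / $0.148 per kWh = 270.3 kWh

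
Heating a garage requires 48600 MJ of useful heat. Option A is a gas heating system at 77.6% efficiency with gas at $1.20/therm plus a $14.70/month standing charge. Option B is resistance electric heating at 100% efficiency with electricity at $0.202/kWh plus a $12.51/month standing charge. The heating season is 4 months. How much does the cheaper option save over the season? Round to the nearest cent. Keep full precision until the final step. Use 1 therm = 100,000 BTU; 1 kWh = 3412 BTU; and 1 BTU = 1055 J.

Heat load = 48600 MJ = 48,600,000,000 J / 1055 = 46,066,351 BTU
Gas: input = 46,066,351 / 0.776 = 59,363,854 BTU = 593.6 therm → 593.6 × $1.20 = $712.37; + 4 × $14.70 standing = $771.17
Electric: 46,066,351 BTU / 3412 = 13,500 kWh → × $0.202 = $2,727.26; + 4 × $12.51 standing = $2,777.30
Difference = |$771.17 − $2,777.30| = $2,006.13

$2006.13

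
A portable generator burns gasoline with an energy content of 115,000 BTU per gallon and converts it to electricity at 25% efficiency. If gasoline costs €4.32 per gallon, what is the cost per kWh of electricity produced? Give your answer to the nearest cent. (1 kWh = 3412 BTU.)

Electrical output per gallon = 115,000 BTU × 0.25 / 3412 BTU/kWh = 8.426 kWh
Cost per kWh = €4.32 / 8.426 kWh = €0.513

€0.51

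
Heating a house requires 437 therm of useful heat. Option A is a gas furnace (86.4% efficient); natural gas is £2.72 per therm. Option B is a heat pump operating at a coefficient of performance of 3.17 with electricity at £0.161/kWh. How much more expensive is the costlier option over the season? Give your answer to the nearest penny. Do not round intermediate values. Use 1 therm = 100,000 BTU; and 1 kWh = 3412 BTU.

£725.25

Heat load = 437 therm × 100,000 = 43,700,000 BTU
Gas: input = 43,700,000 / 0.864 = 50,578,704 BTU = 505.8 therm → 505.8 × £2.72 = £1,375.74
Heat pump: 43,700,000 BTU / 3412 = 12,810 kWh heat; / 3.17 = 4,040 kWh in → × £0.161 = £650.49
Difference = |£1,375.74 − £650.49| = £725.25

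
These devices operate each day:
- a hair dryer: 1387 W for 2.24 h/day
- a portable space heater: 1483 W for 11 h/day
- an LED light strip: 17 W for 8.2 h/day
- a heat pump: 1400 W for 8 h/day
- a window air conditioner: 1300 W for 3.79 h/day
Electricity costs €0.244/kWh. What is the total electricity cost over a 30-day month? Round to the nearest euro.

€261

hair dryer: 1387 W × 2.24 h × 30 d = 93,206 Wh = 93.21 kWh
portable space heater: 1483 W × 11 h × 30 d = 489,390 Wh = 489.4 kWh
LED light strip: 17 W × 8.2 h × 30 d = 4,182 Wh = 4.182 kWh
heat pump: 1400 W × 8 h × 30 d = 336,000 Wh = 336 kWh
window air conditioner: 1300 W × 3.79 h × 30 d = 147,810 Wh = 147.8 kWh
Total energy = 93.21 + 489.4 + 4.182 + 336 + 147.8 = 1,071 kWh
Cost = 1,071 kWh × €0.244 = €261.22 ≈ €261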